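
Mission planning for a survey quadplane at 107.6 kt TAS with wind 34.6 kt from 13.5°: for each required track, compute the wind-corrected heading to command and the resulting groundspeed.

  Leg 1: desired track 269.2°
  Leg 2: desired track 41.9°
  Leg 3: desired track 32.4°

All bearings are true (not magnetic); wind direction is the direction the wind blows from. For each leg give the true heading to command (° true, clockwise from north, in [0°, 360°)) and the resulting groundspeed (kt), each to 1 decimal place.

Leg 1: heading=287.4°, groundspeed=110.8 kt
Leg 2: heading=33.1°, groundspeed=75.9 kt
Leg 3: heading=26.4°, groundspeed=74.3 kt

Leg 1: desired track 269.2°; wind correction +18.2° → command heading 287.4°, groundspeed 110.8 kt
Leg 2: desired track 41.9°; wind correction -8.8° → command heading 33.1°, groundspeed 75.9 kt
Leg 3: desired track 32.4°; wind correction -6.0° → command heading 26.4°, groundspeed 74.3 kt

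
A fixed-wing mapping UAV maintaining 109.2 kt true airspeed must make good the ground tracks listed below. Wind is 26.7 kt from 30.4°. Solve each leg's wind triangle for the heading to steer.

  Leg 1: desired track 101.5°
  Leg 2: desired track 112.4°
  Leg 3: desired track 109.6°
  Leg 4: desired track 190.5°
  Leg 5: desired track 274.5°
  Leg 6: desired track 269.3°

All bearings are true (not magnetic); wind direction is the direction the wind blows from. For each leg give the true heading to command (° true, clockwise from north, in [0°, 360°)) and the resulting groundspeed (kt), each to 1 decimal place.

Leg 1: desired track 101.5°; wind correction -13.4° → command heading 88.1°, groundspeed 97.6 kt
Leg 2: desired track 112.4°; wind correction -14.0° → command heading 98.4°, groundspeed 102.2 kt
Leg 3: desired track 109.6°; wind correction -13.9° → command heading 95.7°, groundspeed 101.0 kt
Leg 4: desired track 190.5°; wind correction -4.8° → command heading 185.7°, groundspeed 133.9 kt
Leg 5: desired track 274.5°; wind correction +12.7° → command heading 287.2°, groundspeed 118.2 kt
Leg 6: desired track 269.3°; wind correction +12.1° → command heading 281.4°, groundspeed 120.6 kt

Leg 1: heading=88.1°, groundspeed=97.6 kt
Leg 2: heading=98.4°, groundspeed=102.2 kt
Leg 3: heading=95.7°, groundspeed=101.0 kt
Leg 4: heading=185.7°, groundspeed=133.9 kt
Leg 5: heading=287.2°, groundspeed=118.2 kt
Leg 6: heading=281.4°, groundspeed=120.6 kt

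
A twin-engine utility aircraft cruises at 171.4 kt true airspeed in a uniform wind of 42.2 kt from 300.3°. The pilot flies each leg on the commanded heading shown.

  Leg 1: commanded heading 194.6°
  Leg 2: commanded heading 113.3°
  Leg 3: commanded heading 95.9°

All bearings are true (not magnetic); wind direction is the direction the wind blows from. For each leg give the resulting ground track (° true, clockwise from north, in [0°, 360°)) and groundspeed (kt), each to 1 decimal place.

Leg 1: track=182.1°, groundspeed=187.3 kt
Leg 2: track=114.7°, groundspeed=213.3 kt
Leg 3: track=100.6°, groundspeed=210.6 kt

Leg 1: heading 194.6°; drift -12.5° → track 182.1°, groundspeed 187.3 kt
Leg 2: heading 113.3°; drift +1.4° → track 114.7°, groundspeed 213.3 kt
Leg 3: heading 95.9°; drift +4.7° → track 100.6°, groundspeed 210.6 kt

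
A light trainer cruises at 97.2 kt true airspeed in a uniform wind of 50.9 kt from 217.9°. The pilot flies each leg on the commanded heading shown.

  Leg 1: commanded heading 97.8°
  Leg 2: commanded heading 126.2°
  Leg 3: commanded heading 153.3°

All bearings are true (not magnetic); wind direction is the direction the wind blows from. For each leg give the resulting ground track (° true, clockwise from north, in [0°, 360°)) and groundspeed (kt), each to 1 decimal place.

Leg 1: heading 97.8°; drift -19.7° → track 78.1°, groundspeed 130.4 kt
Leg 2: heading 126.2°; drift -27.3° → track 98.9°, groundspeed 111.1 kt
Leg 3: heading 153.3°; drift -31.4° → track 121.9°, groundspeed 88.3 kt

Leg 1: track=78.1°, groundspeed=130.4 kt
Leg 2: track=98.9°, groundspeed=111.1 kt
Leg 3: track=121.9°, groundspeed=88.3 kt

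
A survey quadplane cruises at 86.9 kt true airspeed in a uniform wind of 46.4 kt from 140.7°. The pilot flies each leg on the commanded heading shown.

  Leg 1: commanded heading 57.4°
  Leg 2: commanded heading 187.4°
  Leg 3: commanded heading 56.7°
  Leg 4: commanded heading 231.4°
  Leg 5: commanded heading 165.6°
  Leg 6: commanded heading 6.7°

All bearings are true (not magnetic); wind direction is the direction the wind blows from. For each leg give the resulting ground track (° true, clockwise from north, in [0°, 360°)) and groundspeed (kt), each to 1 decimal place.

Leg 1: track=27.9°, groundspeed=93.6 kt
Leg 2: track=218.9°, groundspeed=64.6 kt
Leg 3: track=27.3°, groundspeed=94.1 kt
Leg 4: track=259.3°, groundspeed=99.0 kt
Leg 5: track=189.2°, groundspeed=48.9 kt
Leg 6: track=351.0°, groundspeed=123.7 kt

Leg 1: heading 57.4°; drift -29.5° → track 27.9°, groundspeed 93.6 kt
Leg 2: heading 187.4°; drift +31.5° → track 218.9°, groundspeed 64.6 kt
Leg 3: heading 56.7°; drift -29.4° → track 27.3°, groundspeed 94.1 kt
Leg 4: heading 231.4°; drift +27.9° → track 259.3°, groundspeed 99.0 kt
Leg 5: heading 165.6°; drift +23.6° → track 189.2°, groundspeed 48.9 kt
Leg 6: heading 6.7°; drift -15.7° → track 351.0°, groundspeed 123.7 kt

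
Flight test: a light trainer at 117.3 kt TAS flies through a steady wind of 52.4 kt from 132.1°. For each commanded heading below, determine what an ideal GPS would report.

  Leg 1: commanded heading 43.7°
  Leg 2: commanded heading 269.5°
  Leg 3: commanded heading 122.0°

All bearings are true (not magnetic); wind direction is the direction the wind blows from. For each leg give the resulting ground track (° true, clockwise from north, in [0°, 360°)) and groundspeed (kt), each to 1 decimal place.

Leg 1: track=19.4°, groundspeed=127.1 kt
Leg 2: track=282.3°, groundspeed=159.9 kt
Leg 3: track=114.0°, groundspeed=66.4 kt

Leg 1: heading 43.7°; drift -24.3° → track 19.4°, groundspeed 127.1 kt
Leg 2: heading 269.5°; drift +12.8° → track 282.3°, groundspeed 159.9 kt
Leg 3: heading 122.0°; drift -8.0° → track 114.0°, groundspeed 66.4 kt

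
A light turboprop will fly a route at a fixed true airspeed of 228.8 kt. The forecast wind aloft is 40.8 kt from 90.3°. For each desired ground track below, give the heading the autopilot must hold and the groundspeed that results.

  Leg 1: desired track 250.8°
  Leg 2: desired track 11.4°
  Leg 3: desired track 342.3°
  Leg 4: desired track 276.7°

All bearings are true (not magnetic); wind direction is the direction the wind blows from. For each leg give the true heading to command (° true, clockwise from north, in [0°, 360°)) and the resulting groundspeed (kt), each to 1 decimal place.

Leg 1: desired track 250.8°; wind correction -3.4° → command heading 247.4°, groundspeed 266.9 kt
Leg 2: desired track 11.4°; wind correction +10.1° → command heading 21.5°, groundspeed 217.4 kt
Leg 3: desired track 342.3°; wind correction +9.8° → command heading 352.1°, groundspeed 238.1 kt
Leg 4: desired track 276.7°; wind correction +1.1° → command heading 277.8°, groundspeed 269.3 kt

Leg 1: heading=247.4°, groundspeed=266.9 kt
Leg 2: heading=21.5°, groundspeed=217.4 kt
Leg 3: heading=352.1°, groundspeed=238.1 kt
Leg 4: heading=277.8°, groundspeed=269.3 kt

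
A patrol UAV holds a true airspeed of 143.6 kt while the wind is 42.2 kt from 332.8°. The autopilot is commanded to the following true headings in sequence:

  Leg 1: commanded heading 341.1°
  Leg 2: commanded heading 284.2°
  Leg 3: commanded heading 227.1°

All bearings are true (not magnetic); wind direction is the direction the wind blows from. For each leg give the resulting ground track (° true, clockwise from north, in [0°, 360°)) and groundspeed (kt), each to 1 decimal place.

Leg 1: heading 341.1°; drift +3.4° → track 344.5°, groundspeed 102.0 kt
Leg 2: heading 284.2°; drift -15.3° → track 268.9°, groundspeed 119.9 kt
Leg 3: heading 227.1°; drift -14.7° → track 212.4°, groundspeed 160.3 kt

Leg 1: track=344.5°, groundspeed=102.0 kt
Leg 2: track=268.9°, groundspeed=119.9 kt
Leg 3: track=212.4°, groundspeed=160.3 kt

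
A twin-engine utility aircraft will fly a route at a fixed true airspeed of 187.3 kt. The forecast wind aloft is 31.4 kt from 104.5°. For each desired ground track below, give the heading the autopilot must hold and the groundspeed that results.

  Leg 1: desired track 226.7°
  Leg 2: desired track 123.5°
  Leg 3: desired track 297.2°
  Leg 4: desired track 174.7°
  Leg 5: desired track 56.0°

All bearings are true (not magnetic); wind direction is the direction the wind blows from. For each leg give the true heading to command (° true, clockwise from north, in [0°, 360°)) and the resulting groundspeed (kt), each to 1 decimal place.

Leg 1: desired track 226.7°; wind correction -8.2° → command heading 218.5°, groundspeed 202.1 kt
Leg 2: desired track 123.5°; wind correction -3.1° → command heading 120.4°, groundspeed 157.3 kt
Leg 3: desired track 297.2°; wind correction +2.1° → command heading 299.3°, groundspeed 217.8 kt
Leg 4: desired track 174.7°; wind correction -9.1° → command heading 165.6°, groundspeed 174.3 kt
Leg 5: desired track 56.0°; wind correction +7.2° → command heading 63.2°, groundspeed 165.0 kt

Leg 1: heading=218.5°, groundspeed=202.1 kt
Leg 2: heading=120.4°, groundspeed=157.3 kt
Leg 3: heading=299.3°, groundspeed=217.8 kt
Leg 4: heading=165.6°, groundspeed=174.3 kt
Leg 5: heading=63.2°, groundspeed=165.0 kt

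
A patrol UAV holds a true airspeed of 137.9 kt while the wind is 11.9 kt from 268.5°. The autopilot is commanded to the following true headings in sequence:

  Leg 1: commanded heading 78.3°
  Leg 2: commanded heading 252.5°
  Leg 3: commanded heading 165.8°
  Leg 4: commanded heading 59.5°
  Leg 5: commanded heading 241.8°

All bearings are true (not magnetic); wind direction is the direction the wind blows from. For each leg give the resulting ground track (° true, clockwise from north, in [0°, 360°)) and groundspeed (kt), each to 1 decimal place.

Leg 1: track=79.1°, groundspeed=149.6 kt
Leg 2: track=251.0°, groundspeed=126.5 kt
Leg 3: track=161.1°, groundspeed=141.0 kt
Leg 4: track=61.7°, groundspeed=148.4 kt
Leg 5: track=239.4°, groundspeed=127.4 kt

Leg 1: heading 78.3°; drift +0.8° → track 79.1°, groundspeed 149.6 kt
Leg 2: heading 252.5°; drift -1.5° → track 251.0°, groundspeed 126.5 kt
Leg 3: heading 165.8°; drift -4.7° → track 161.1°, groundspeed 141.0 kt
Leg 4: heading 59.5°; drift +2.2° → track 61.7°, groundspeed 148.4 kt
Leg 5: heading 241.8°; drift -2.4° → track 239.4°, groundspeed 127.4 kt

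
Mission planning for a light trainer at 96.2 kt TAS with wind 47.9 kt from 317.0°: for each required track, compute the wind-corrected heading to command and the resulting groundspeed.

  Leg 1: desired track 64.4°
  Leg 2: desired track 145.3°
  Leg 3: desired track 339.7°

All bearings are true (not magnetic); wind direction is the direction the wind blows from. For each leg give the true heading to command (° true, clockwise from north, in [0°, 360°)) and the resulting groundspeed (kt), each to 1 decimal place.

Leg 1: desired track 64.4°; wind correction -28.4° → command heading 36.0°, groundspeed 99.0 kt
Leg 2: desired track 145.3°; wind correction +4.1° → command heading 149.4°, groundspeed 143.3 kt
Leg 3: desired track 339.7°; wind correction -11.1° → command heading 328.6°, groundspeed 50.2 kt

Leg 1: heading=36.0°, groundspeed=99.0 kt
Leg 2: heading=149.4°, groundspeed=143.3 kt
Leg 3: heading=328.6°, groundspeed=50.2 kt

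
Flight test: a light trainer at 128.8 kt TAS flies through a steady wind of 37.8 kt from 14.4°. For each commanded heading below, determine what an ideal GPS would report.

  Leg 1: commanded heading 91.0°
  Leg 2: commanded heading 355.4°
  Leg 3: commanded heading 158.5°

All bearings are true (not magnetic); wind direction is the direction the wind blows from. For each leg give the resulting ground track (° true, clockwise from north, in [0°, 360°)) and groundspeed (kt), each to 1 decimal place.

Leg 1: track=108.0°, groundspeed=125.5 kt
Leg 2: track=347.9°, groundspeed=93.9 kt
Leg 3: track=166.4°, groundspeed=161.0 kt

Leg 1: heading 91.0°; drift +17.0° → track 108.0°, groundspeed 125.5 kt
Leg 2: heading 355.4°; drift -7.5° → track 347.9°, groundspeed 93.9 kt
Leg 3: heading 158.5°; drift +7.9° → track 166.4°, groundspeed 161.0 kt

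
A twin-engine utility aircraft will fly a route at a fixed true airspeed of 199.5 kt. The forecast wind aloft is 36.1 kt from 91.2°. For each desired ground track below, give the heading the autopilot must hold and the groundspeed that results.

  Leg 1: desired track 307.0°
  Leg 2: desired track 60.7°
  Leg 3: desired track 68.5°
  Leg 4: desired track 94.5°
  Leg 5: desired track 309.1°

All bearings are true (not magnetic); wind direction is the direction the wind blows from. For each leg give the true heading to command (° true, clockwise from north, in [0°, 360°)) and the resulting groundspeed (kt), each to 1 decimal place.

Leg 1: heading=313.1°, groundspeed=227.7 kt
Leg 2: heading=66.0°, groundspeed=167.6 kt
Leg 3: heading=72.5°, groundspeed=165.7 kt
Leg 4: heading=93.9°, groundspeed=163.4 kt
Leg 5: heading=315.5°, groundspeed=226.7 kt

Leg 1: desired track 307.0°; wind correction +6.1° → command heading 313.1°, groundspeed 227.7 kt
Leg 2: desired track 60.7°; wind correction +5.3° → command heading 66.0°, groundspeed 167.6 kt
Leg 3: desired track 68.5°; wind correction +4.0° → command heading 72.5°, groundspeed 165.7 kt
Leg 4: desired track 94.5°; wind correction -0.6° → command heading 93.9°, groundspeed 163.4 kt
Leg 5: desired track 309.1°; wind correction +6.4° → command heading 315.5°, groundspeed 226.7 kt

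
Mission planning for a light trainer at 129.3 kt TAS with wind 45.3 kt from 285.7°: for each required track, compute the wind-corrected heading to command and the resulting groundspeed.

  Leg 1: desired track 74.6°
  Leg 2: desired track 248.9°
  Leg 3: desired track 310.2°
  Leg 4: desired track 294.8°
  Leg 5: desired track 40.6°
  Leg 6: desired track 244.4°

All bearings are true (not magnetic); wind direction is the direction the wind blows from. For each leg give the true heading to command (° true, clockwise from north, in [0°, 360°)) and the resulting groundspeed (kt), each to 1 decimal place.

Leg 1: desired track 74.6°; wind correction -10.4° → command heading 64.2°, groundspeed 166.0 kt
Leg 2: desired track 248.9°; wind correction +12.1° → command heading 261.0°, groundspeed 90.1 kt
Leg 3: desired track 310.2°; wind correction -8.4° → command heading 301.8°, groundspeed 86.7 kt
Leg 4: desired track 294.8°; wind correction -3.2° → command heading 291.6°, groundspeed 84.4 kt
Leg 5: desired track 40.6°; wind correction -18.5° → command heading 22.1°, groundspeed 141.7 kt
Leg 6: desired track 244.4°; wind correction +13.4° → command heading 257.8°, groundspeed 91.8 kt

Leg 1: heading=64.2°, groundspeed=166.0 kt
Leg 2: heading=261.0°, groundspeed=90.1 kt
Leg 3: heading=301.8°, groundspeed=86.7 kt
Leg 4: heading=291.6°, groundspeed=84.4 kt
Leg 5: heading=22.1°, groundspeed=141.7 kt
Leg 6: heading=257.8°, groundspeed=91.8 kt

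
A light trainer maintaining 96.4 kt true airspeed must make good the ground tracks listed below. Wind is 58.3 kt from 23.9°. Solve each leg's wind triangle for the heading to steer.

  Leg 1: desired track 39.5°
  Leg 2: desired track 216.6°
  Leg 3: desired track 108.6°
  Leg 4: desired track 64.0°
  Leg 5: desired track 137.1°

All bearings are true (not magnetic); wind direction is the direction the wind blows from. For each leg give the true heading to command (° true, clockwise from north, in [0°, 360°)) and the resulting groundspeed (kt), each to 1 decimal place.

Leg 1: heading=30.1°, groundspeed=39.0 kt
Leg 2: heading=224.2°, groundspeed=152.4 kt
Leg 3: heading=71.6°, groundspeed=71.6 kt
Leg 4: heading=41.1°, groundspeed=44.2 kt
Leg 5: heading=103.3°, groundspeed=103.1 kt

Leg 1: desired track 39.5°; wind correction -9.4° → command heading 30.1°, groundspeed 39.0 kt
Leg 2: desired track 216.6°; wind correction +7.6° → command heading 224.2°, groundspeed 152.4 kt
Leg 3: desired track 108.6°; wind correction -37.0° → command heading 71.6°, groundspeed 71.6 kt
Leg 4: desired track 64.0°; wind correction -22.9° → command heading 41.1°, groundspeed 44.2 kt
Leg 5: desired track 137.1°; wind correction -33.8° → command heading 103.3°, groundspeed 103.1 kt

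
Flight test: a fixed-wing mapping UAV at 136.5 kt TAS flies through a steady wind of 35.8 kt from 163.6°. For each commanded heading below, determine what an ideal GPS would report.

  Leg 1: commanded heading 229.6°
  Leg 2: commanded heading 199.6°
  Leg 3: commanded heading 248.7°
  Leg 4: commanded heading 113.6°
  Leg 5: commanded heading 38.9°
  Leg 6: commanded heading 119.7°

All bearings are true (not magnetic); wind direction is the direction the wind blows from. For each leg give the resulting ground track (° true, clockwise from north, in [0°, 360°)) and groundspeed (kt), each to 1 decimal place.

Leg 1: track=244.6°, groundspeed=126.2 kt
Leg 2: track=210.7°, groundspeed=109.6 kt
Leg 3: track=263.7°, groundspeed=138.1 kt
Leg 4: track=100.0°, groundspeed=116.8 kt
Leg 5: track=28.3°, groundspeed=159.6 kt
Leg 6: track=107.1°, groundspeed=113.5 kt

Leg 1: heading 229.6°; drift +15.0° → track 244.6°, groundspeed 126.2 kt
Leg 2: heading 199.6°; drift +11.1° → track 210.7°, groundspeed 109.6 kt
Leg 3: heading 248.7°; drift +15.0° → track 263.7°, groundspeed 138.1 kt
Leg 4: heading 113.6°; drift -13.6° → track 100.0°, groundspeed 116.8 kt
Leg 5: heading 38.9°; drift -10.6° → track 28.3°, groundspeed 159.6 kt
Leg 6: heading 119.7°; drift -12.6° → track 107.1°, groundspeed 113.5 kt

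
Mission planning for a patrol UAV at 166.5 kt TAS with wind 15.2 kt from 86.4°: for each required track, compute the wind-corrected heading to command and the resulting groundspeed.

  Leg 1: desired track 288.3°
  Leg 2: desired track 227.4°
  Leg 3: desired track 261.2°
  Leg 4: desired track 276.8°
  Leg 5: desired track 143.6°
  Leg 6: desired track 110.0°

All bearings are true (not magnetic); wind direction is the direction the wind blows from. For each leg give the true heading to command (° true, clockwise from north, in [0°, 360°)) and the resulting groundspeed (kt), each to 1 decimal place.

Leg 1: desired track 288.3°; wind correction +2.0° → command heading 290.3°, groundspeed 180.5 kt
Leg 2: desired track 227.4°; wind correction -3.3° → command heading 224.1°, groundspeed 178.0 kt
Leg 3: desired track 261.2°; wind correction -0.5° → command heading 260.7°, groundspeed 181.6 kt
Leg 4: desired track 276.8°; wind correction +0.9° → command heading 277.7°, groundspeed 181.4 kt
Leg 5: desired track 143.6°; wind correction -4.4° → command heading 139.2°, groundspeed 157.8 kt
Leg 6: desired track 110.0°; wind correction -2.1° → command heading 107.9°, groundspeed 152.5 kt

Leg 1: heading=290.3°, groundspeed=180.5 kt
Leg 2: heading=224.1°, groundspeed=178.0 kt
Leg 3: heading=260.7°, groundspeed=181.6 kt
Leg 4: heading=277.7°, groundspeed=181.4 kt
Leg 5: heading=139.2°, groundspeed=157.8 kt
Leg 6: heading=107.9°, groundspeed=152.5 kt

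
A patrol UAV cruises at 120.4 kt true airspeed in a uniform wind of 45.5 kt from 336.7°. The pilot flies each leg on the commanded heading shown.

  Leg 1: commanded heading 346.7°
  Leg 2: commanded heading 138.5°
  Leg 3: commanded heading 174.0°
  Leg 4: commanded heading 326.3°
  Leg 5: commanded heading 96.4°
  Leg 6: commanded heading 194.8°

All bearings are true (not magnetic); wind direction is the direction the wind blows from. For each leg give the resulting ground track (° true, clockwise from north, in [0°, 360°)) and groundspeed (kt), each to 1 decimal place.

Leg 1: track=352.7°, groundspeed=76.0 kt
Leg 2: track=143.5°, groundspeed=164.2 kt
Leg 3: track=169.3°, groundspeed=164.4 kt
Leg 4: track=320.1°, groundspeed=76.1 kt
Leg 5: track=111.9°, groundspeed=148.3 kt
Leg 6: track=184.6°, groundspeed=158.7 kt

Leg 1: heading 346.7°; drift +6.0° → track 352.7°, groundspeed 76.0 kt
Leg 2: heading 138.5°; drift +5.0° → track 143.5°, groundspeed 164.2 kt
Leg 3: heading 174.0°; drift -4.7° → track 169.3°, groundspeed 164.4 kt
Leg 4: heading 326.3°; drift -6.2° → track 320.1°, groundspeed 76.1 kt
Leg 5: heading 96.4°; drift +15.5° → track 111.9°, groundspeed 148.3 kt
Leg 6: heading 194.8°; drift -10.2° → track 184.6°, groundspeed 158.7 kt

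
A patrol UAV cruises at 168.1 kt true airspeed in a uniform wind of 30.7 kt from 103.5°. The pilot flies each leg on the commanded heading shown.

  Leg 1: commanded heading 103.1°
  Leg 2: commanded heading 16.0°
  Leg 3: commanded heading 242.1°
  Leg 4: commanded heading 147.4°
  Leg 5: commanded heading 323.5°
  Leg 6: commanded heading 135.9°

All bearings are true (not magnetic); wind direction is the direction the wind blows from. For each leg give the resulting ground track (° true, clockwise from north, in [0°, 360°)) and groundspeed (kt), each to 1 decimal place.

Leg 1: heading 103.1°; drift -0.1° → track 103.0°, groundspeed 137.4 kt
Leg 2: heading 16.0°; drift -10.4° → track 5.6°, groundspeed 169.6 kt
Leg 3: heading 242.1°; drift +6.1° → track 248.2°, groundspeed 192.2 kt
Leg 4: heading 147.4°; drift +8.3° → track 155.7°, groundspeed 147.5 kt
Leg 5: heading 323.5°; drift -5.9° → track 317.6°, groundspeed 192.6 kt
Leg 6: heading 135.9°; drift +6.6° → track 142.5°, groundspeed 143.1 kt

Leg 1: track=103.0°, groundspeed=137.4 kt
Leg 2: track=5.6°, groundspeed=169.6 kt
Leg 3: track=248.2°, groundspeed=192.2 kt
Leg 4: track=155.7°, groundspeed=147.5 kt
Leg 5: track=317.6°, groundspeed=192.6 kt
Leg 6: track=142.5°, groundspeed=143.1 kt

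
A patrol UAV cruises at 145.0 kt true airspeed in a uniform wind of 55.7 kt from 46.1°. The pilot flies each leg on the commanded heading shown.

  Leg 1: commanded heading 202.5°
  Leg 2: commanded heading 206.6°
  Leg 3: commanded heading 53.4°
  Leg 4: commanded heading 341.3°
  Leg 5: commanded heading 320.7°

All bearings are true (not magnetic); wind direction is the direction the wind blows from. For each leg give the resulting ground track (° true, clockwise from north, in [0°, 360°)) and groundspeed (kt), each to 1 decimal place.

Leg 1: track=209.0°, groundspeed=197.3 kt
Leg 2: track=212.0°, groundspeed=198.4 kt
Leg 3: track=57.9°, groundspeed=90.0 kt
Leg 4: track=318.7°, groundspeed=131.3 kt
Leg 5: track=299.1°, groundspeed=151.1 kt

Leg 1: heading 202.5°; drift +6.5° → track 209.0°, groundspeed 197.3 kt
Leg 2: heading 206.6°; drift +5.4° → track 212.0°, groundspeed 198.4 kt
Leg 3: heading 53.4°; drift +4.5° → track 57.9°, groundspeed 90.0 kt
Leg 4: heading 341.3°; drift -22.6° → track 318.7°, groundspeed 131.3 kt
Leg 5: heading 320.7°; drift -21.6° → track 299.1°, groundspeed 151.1 kt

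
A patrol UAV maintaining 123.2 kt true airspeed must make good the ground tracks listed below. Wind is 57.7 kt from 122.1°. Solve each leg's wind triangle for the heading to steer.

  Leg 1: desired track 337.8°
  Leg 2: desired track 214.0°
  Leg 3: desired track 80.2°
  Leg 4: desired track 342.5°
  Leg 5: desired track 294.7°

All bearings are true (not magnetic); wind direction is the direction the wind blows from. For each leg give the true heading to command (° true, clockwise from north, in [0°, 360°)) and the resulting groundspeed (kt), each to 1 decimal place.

Leg 1: heading=353.7°, groundspeed=165.4 kt
Leg 2: heading=186.1°, groundspeed=110.8 kt
Leg 3: heading=98.4°, groundspeed=74.1 kt
Leg 4: heading=0.2°, groundspeed=161.3 kt
Leg 5: heading=291.2°, groundspeed=180.2 kt

Leg 1: desired track 337.8°; wind correction +15.9° → command heading 353.7°, groundspeed 165.4 kt
Leg 2: desired track 214.0°; wind correction -27.9° → command heading 186.1°, groundspeed 110.8 kt
Leg 3: desired track 80.2°; wind correction +18.2° → command heading 98.4°, groundspeed 74.1 kt
Leg 4: desired track 342.5°; wind correction +17.7° → command heading 0.2°, groundspeed 161.3 kt
Leg 5: desired track 294.7°; wind correction -3.5° → command heading 291.2°, groundspeed 180.2 kt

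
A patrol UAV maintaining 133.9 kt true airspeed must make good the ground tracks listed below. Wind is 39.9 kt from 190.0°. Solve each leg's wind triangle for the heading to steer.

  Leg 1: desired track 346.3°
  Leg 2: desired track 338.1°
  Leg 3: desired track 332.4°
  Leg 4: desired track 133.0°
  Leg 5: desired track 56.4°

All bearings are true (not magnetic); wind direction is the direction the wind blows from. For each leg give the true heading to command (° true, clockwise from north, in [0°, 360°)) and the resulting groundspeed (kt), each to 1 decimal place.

Leg 1: desired track 346.3°; wind correction -6.9° → command heading 339.4°, groundspeed 169.5 kt
Leg 2: desired track 338.1°; wind correction -9.1° → command heading 329.0°, groundspeed 166.1 kt
Leg 3: desired track 332.4°; wind correction -10.5° → command heading 321.9°, groundspeed 163.3 kt
Leg 4: desired track 133.0°; wind correction +14.5° → command heading 147.5°, groundspeed 107.9 kt
Leg 5: desired track 56.4°; wind correction +12.5° → command heading 68.9°, groundspeed 158.3 kt

Leg 1: heading=339.4°, groundspeed=169.5 kt
Leg 2: heading=329.0°, groundspeed=166.1 kt
Leg 3: heading=321.9°, groundspeed=163.3 kt
Leg 4: heading=147.5°, groundspeed=107.9 kt
Leg 5: heading=68.9°, groundspeed=158.3 kt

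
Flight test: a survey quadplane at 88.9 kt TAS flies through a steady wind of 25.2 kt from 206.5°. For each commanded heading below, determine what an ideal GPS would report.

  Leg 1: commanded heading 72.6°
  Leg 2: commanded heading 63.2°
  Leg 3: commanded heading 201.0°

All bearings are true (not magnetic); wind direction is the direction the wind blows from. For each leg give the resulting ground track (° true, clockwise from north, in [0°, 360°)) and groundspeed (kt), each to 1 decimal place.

Leg 1: heading 72.6°; drift -9.7° → track 62.9°, groundspeed 107.9 kt
Leg 2: heading 63.2°; drift -7.9° → track 55.3°, groundspeed 110.1 kt
Leg 3: heading 201.0°; drift -2.2° → track 198.8°, groundspeed 63.9 kt

Leg 1: track=62.9°, groundspeed=107.9 kt
Leg 2: track=55.3°, groundspeed=110.1 kt
Leg 3: track=198.8°, groundspeed=63.9 kt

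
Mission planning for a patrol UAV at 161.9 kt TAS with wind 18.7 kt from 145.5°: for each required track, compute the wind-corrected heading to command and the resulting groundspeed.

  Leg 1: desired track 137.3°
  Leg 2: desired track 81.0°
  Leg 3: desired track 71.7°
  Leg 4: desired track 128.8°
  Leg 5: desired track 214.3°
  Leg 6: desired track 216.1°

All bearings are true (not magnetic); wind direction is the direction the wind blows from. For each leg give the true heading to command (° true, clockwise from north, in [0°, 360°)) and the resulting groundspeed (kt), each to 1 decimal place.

Leg 1: heading=138.2°, groundspeed=143.4 kt
Leg 2: heading=87.0°, groundspeed=153.0 kt
Leg 3: heading=78.1°, groundspeed=155.7 kt
Leg 4: heading=130.7°, groundspeed=143.9 kt
Leg 5: heading=208.1°, groundspeed=154.2 kt
Leg 6: heading=209.8°, groundspeed=154.7 kt

Leg 1: desired track 137.3°; wind correction +0.9° → command heading 138.2°, groundspeed 143.4 kt
Leg 2: desired track 81.0°; wind correction +6.0° → command heading 87.0°, groundspeed 153.0 kt
Leg 3: desired track 71.7°; wind correction +6.4° → command heading 78.1°, groundspeed 155.7 kt
Leg 4: desired track 128.8°; wind correction +1.9° → command heading 130.7°, groundspeed 143.9 kt
Leg 5: desired track 214.3°; wind correction -6.2° → command heading 208.1°, groundspeed 154.2 kt
Leg 6: desired track 216.1°; wind correction -6.3° → command heading 209.8°, groundspeed 154.7 kt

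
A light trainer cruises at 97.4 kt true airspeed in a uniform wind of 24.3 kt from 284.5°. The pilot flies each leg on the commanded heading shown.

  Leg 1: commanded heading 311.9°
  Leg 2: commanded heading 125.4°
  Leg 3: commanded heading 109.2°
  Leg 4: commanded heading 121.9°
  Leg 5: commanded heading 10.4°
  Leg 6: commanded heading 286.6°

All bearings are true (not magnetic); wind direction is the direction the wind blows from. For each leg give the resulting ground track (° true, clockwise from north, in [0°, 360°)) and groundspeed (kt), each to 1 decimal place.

Leg 1: track=320.3°, groundspeed=76.6 kt
Leg 2: track=121.3°, groundspeed=120.4 kt
Leg 3: track=108.3°, groundspeed=121.6 kt
Leg 4: track=118.5°, groundspeed=120.8 kt
Leg 5: track=24.6°, groundspeed=98.7 kt
Leg 6: track=287.3°, groundspeed=73.1 kt

Leg 1: heading 311.9°; drift +8.4° → track 320.3°, groundspeed 76.6 kt
Leg 2: heading 125.4°; drift -4.1° → track 121.3°, groundspeed 120.4 kt
Leg 3: heading 109.2°; drift -0.9° → track 108.3°, groundspeed 121.6 kt
Leg 4: heading 121.9°; drift -3.4° → track 118.5°, groundspeed 120.8 kt
Leg 5: heading 10.4°; drift +14.2° → track 24.6°, groundspeed 98.7 kt
Leg 6: heading 286.6°; drift +0.7° → track 287.3°, groundspeed 73.1 kt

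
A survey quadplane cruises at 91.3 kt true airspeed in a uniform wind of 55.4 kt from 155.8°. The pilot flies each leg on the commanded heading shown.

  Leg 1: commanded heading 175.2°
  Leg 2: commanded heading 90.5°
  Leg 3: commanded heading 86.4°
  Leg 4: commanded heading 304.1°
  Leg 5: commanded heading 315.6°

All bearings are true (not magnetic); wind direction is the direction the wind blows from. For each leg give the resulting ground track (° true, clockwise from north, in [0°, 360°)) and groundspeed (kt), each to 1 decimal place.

Leg 1: track=200.4°, groundspeed=43.2 kt
Leg 2: track=54.1°, groundspeed=84.7 kt
Leg 3: track=50.6°, groundspeed=88.6 kt
Leg 4: track=316.0°, groundspeed=141.5 kt
Leg 5: track=323.2°, groundspeed=144.6 kt

Leg 1: heading 175.2°; drift +25.2° → track 200.4°, groundspeed 43.2 kt
Leg 2: heading 90.5°; drift -36.4° → track 54.1°, groundspeed 84.7 kt
Leg 3: heading 86.4°; drift -35.8° → track 50.6°, groundspeed 88.6 kt
Leg 4: heading 304.1°; drift +11.9° → track 316.0°, groundspeed 141.5 kt
Leg 5: heading 315.6°; drift +7.6° → track 323.2°, groundspeed 144.6 kt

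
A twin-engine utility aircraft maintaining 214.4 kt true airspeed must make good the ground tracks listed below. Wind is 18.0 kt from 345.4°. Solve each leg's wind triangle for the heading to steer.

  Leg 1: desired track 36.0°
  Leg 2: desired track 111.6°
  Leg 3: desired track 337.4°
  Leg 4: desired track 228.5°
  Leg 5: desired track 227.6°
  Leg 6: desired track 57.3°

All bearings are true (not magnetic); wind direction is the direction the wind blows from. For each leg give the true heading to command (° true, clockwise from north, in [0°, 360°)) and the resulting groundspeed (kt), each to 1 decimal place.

Leg 1: desired track 36.0°; wind correction -3.7° → command heading 32.3°, groundspeed 202.5 kt
Leg 2: desired track 111.6°; wind correction -3.9° → command heading 107.7°, groundspeed 224.5 kt
Leg 3: desired track 337.4°; wind correction +0.7° → command heading 338.1°, groundspeed 196.6 kt
Leg 4: desired track 228.5°; wind correction +4.3° → command heading 232.8°, groundspeed 221.9 kt
Leg 5: desired track 227.6°; wind correction +4.3° → command heading 231.9°, groundspeed 222.2 kt
Leg 6: desired track 57.3°; wind correction -4.6° → command heading 52.7°, groundspeed 208.1 kt

Leg 1: heading=32.3°, groundspeed=202.5 kt
Leg 2: heading=107.7°, groundspeed=224.5 kt
Leg 3: heading=338.1°, groundspeed=196.6 kt
Leg 4: heading=232.8°, groundspeed=221.9 kt
Leg 5: heading=231.9°, groundspeed=222.2 kt
Leg 6: heading=52.7°, groundspeed=208.1 kt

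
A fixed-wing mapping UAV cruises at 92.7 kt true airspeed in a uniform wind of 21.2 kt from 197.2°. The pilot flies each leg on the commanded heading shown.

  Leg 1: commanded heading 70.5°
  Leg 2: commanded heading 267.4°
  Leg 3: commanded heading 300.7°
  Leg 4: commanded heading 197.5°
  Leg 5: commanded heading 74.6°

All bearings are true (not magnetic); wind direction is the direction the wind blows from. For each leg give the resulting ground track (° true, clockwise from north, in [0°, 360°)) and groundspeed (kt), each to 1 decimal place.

Leg 1: heading 70.5°; drift -9.2° → track 61.3°, groundspeed 106.7 kt
Leg 2: heading 267.4°; drift +13.1° → track 280.5°, groundspeed 87.8 kt
Leg 3: heading 300.7°; drift +11.9° → track 312.6°, groundspeed 99.8 kt
Leg 4: heading 197.5°; drift +0.1° → track 197.6°, groundspeed 71.5 kt
Leg 5: heading 74.6°; drift -9.7° → track 64.9°, groundspeed 105.6 kt

Leg 1: track=61.3°, groundspeed=106.7 kt
Leg 2: track=280.5°, groundspeed=87.8 kt
Leg 3: track=312.6°, groundspeed=99.8 kt
Leg 4: track=197.6°, groundspeed=71.5 kt
Leg 5: track=64.9°, groundspeed=105.6 kt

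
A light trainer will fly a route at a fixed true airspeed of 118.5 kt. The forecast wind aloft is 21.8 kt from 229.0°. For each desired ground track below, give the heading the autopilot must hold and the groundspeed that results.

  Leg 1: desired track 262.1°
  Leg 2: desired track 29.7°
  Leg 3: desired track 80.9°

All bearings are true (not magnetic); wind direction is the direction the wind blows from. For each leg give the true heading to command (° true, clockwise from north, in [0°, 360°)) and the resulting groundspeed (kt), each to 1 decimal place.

Leg 1: desired track 262.1°; wind correction -5.8° → command heading 256.3°, groundspeed 99.6 kt
Leg 2: desired track 29.7°; wind correction -3.5° → command heading 26.2°, groundspeed 138.9 kt
Leg 3: desired track 80.9°; wind correction +5.6° → command heading 86.5°, groundspeed 136.4 kt

Leg 1: heading=256.3°, groundspeed=99.6 kt
Leg 2: heading=26.2°, groundspeed=138.9 kt
Leg 3: heading=86.5°, groundspeed=136.4 kt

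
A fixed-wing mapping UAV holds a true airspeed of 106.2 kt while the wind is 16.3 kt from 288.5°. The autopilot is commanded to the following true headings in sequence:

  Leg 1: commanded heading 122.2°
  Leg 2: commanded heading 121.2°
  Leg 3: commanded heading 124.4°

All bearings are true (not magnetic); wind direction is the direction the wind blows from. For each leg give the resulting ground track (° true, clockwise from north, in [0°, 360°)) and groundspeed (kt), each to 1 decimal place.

Leg 1: track=120.4°, groundspeed=122.1 kt
Leg 2: track=119.5°, groundspeed=122.2 kt
Leg 3: track=122.3°, groundspeed=122.0 kt

Leg 1: heading 122.2°; drift -1.8° → track 120.4°, groundspeed 122.1 kt
Leg 2: heading 121.2°; drift -1.7° → track 119.5°, groundspeed 122.2 kt
Leg 3: heading 124.4°; drift -2.1° → track 122.3°, groundspeed 122.0 kt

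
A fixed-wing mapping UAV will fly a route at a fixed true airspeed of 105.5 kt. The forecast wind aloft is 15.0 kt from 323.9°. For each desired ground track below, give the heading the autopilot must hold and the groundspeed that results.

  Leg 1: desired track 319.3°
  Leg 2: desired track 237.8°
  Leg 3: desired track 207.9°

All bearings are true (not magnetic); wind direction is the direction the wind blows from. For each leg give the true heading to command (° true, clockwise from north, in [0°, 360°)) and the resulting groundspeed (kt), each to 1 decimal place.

Leg 1: desired track 319.3°; wind correction +0.7° → command heading 320.0°, groundspeed 90.5 kt
Leg 2: desired track 237.8°; wind correction +8.2° → command heading 246.0°, groundspeed 103.4 kt
Leg 3: desired track 207.9°; wind correction +7.3° → command heading 215.2°, groundspeed 111.2 kt

Leg 1: heading=320.0°, groundspeed=90.5 kt
Leg 2: heading=246.0°, groundspeed=103.4 kt
Leg 3: heading=215.2°, groundspeed=111.2 kt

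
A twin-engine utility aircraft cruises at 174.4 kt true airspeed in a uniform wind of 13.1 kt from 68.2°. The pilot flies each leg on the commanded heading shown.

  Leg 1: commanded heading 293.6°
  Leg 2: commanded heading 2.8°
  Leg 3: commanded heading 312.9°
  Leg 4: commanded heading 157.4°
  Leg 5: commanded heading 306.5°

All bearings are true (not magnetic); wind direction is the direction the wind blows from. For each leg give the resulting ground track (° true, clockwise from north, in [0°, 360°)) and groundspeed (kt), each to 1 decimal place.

Leg 1: track=290.7°, groundspeed=183.8 kt
Leg 2: track=358.8°, groundspeed=169.4 kt
Leg 3: track=309.1°, groundspeed=180.4 kt
Leg 4: track=161.7°, groundspeed=174.7 kt
Leg 5: track=303.0°, groundspeed=181.6 kt

Leg 1: heading 293.6°; drift -2.9° → track 290.7°, groundspeed 183.8 kt
Leg 2: heading 2.8°; drift -4.0° → track 358.8°, groundspeed 169.4 kt
Leg 3: heading 312.9°; drift -3.8° → track 309.1°, groundspeed 180.4 kt
Leg 4: heading 157.4°; drift +4.3° → track 161.7°, groundspeed 174.7 kt
Leg 5: heading 306.5°; drift -3.5° → track 303.0°, groundspeed 181.6 kt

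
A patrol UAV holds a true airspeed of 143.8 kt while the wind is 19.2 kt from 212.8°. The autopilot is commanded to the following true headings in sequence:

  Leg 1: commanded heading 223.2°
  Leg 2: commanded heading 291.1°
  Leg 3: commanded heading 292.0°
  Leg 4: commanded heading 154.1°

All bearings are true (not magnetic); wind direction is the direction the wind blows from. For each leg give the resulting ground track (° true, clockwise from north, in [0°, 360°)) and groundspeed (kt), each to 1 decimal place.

Leg 1: heading 223.2°; drift +1.6° → track 224.8°, groundspeed 125.0 kt
Leg 2: heading 291.1°; drift +7.7° → track 298.8°, groundspeed 141.2 kt
Leg 3: heading 292.0°; drift +7.7° → track 299.7°, groundspeed 141.5 kt
Leg 4: heading 154.1°; drift -7.0° → track 147.1°, groundspeed 134.8 kt

Leg 1: track=224.8°, groundspeed=125.0 kt
Leg 2: track=298.8°, groundspeed=141.2 kt
Leg 3: track=299.7°, groundspeed=141.5 kt
Leg 4: track=147.1°, groundspeed=134.8 kt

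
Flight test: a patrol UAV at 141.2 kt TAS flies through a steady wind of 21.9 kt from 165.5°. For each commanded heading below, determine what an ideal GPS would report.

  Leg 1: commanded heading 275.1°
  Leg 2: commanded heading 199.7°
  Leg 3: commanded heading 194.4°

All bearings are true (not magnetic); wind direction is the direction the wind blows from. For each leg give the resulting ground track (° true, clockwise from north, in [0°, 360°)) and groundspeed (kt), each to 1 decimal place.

Leg 1: heading 275.1°; drift +7.9° → track 283.0°, groundspeed 150.0 kt
Leg 2: heading 199.7°; drift +5.7° → track 205.4°, groundspeed 123.7 kt
Leg 3: heading 194.4°; drift +5.0° → track 199.4°, groundspeed 122.5 kt

Leg 1: track=283.0°, groundspeed=150.0 kt
Leg 2: track=205.4°, groundspeed=123.7 kt
Leg 3: track=199.4°, groundspeed=122.5 kt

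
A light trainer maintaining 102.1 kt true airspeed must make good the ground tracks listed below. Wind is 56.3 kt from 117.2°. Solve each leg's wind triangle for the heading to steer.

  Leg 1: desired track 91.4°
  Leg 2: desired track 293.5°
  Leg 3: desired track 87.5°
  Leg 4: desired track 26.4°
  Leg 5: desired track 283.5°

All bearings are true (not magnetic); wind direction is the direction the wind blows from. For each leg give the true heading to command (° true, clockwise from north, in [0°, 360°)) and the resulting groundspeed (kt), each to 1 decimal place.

Leg 1: desired track 91.4°; wind correction +13.9° → command heading 105.3°, groundspeed 48.4 kt
Leg 2: desired track 293.5°; wind correction -2.0° → command heading 291.5°, groundspeed 158.2 kt
Leg 3: desired track 87.5°; wind correction +15.9° → command heading 103.4°, groundspeed 49.3 kt
Leg 4: desired track 26.4°; wind correction +33.5° → command heading 59.9°, groundspeed 86.0 kt
Leg 5: desired track 283.5°; wind correction -7.5° → command heading 276.0°, groundspeed 155.9 kt

Leg 1: heading=105.3°, groundspeed=48.4 kt
Leg 2: heading=291.5°, groundspeed=158.2 kt
Leg 3: heading=103.4°, groundspeed=49.3 kt
Leg 4: heading=59.9°, groundspeed=86.0 kt
Leg 5: heading=276.0°, groundspeed=155.9 kt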